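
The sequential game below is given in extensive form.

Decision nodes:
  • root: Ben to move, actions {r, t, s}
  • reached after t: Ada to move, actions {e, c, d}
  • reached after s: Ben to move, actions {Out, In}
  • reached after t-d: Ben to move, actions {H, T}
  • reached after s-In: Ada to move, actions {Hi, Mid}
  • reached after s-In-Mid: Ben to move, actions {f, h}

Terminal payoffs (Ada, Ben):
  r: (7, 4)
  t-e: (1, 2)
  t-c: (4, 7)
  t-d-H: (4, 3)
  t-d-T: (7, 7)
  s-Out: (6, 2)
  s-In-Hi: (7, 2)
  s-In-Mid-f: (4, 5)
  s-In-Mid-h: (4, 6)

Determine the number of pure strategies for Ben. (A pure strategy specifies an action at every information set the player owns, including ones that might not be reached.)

24

Ben owns the root with actions {r, t, s} — three choices.
Ben owns the node after s with actions {Out, In} — two choices.
Ben owns the node after t-d with actions {H, T} — two choices.
Ben owns the node after s-In-Mid with actions {f, h} — two choices.
A pure strategy fixes one action at each information set independently, so the count is the product 3 × 2 × 2 × 2 = 24.
(For reference, Ada has 6 pure strategies, giving a 24×6 normal-form matrix.)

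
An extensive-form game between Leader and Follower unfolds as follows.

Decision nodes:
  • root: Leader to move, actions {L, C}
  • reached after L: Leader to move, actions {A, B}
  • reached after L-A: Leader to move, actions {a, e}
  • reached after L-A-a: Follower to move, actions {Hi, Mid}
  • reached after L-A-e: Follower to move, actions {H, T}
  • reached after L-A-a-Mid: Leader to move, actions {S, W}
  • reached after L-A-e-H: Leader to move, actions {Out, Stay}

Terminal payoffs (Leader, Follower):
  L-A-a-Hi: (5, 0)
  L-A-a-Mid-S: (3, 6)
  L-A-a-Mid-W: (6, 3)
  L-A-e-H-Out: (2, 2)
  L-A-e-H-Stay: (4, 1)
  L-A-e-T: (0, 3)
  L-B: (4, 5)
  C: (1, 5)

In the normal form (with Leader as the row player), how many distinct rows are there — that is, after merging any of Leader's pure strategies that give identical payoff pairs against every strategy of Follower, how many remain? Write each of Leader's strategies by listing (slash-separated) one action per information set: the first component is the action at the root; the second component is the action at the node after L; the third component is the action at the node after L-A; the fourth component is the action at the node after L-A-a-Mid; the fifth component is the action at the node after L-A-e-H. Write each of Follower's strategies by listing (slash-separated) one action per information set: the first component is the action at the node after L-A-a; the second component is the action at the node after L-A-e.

Leader has 32 pure strategies: L/A/a/S/Out, L/A/a/S/Stay, L/A/a/W/Out, L/A/a/W/Stay, L/A/e/S/Out, L/A/e/S/Stay, L/A/e/W/Out, L/A/e/W/Stay, L/B/a/S/Out, L/B/a/S/Stay, L/B/a/W/Out, L/B/a/W/Stay, L/B/e/S/Out, L/B/e/S/Stay, L/B/e/W/Out, L/B/e/W/Stay, C/A/a/S/Out, C/A/a/S/Stay, C/A/a/W/Out, C/A/a/W/Stay, C/A/e/S/Out, C/A/e/S/Stay, C/A/e/W/Out, C/A/e/W/Stay, C/B/a/S/Out, C/B/a/S/Stay, C/B/a/W/Out, C/B/a/W/Stay, C/B/e/S/Out, C/B/e/S/Stay, C/B/e/W/Out, C/B/e/W/Stay. Columns: Hi/H, Hi/T, Mid/H, Mid/T.
{L/A/a/S/Out, L/A/a/S/Stay} → row (5,0) (5,0) (3,6) (3,6)
{L/A/a/W/Out, L/A/a/W/Stay} → row (5,0) (5,0) (6,3) (6,3)
{L/A/e/S/Out, L/A/e/W/Out} → row (2,2) (0,3) (2,2) (0,3)
{L/A/e/S/Stay, L/A/e/W/Stay} → row (4,1) (0,3) (4,1) (0,3)
{L/B/a/S/Out, L/B/a/S/Stay, L/B/a/W/Out, L/B/a/W/Stay, L/B/e/S/Out, L/B/e/S/Stay, L/B/e/W/Out, L/B/e/W/Stay} → row (4,5) (4,5) (4,5) (4,5)
{C/A/a/S/Out, C/A/a/S/Stay, C/A/a/W/Out, C/A/a/W/Stay, C/A/e/S/Out, C/A/e/S/Stay, C/A/e/W/Out, C/A/e/W/Stay, C/B/a/S/Out, C/B/a/S/Stay, C/B/a/W/Out, C/B/a/W/Stay, C/B/e/S/Out, C/B/e/S/Stay, C/B/e/W/Out, C/B/e/W/Stay} → row (1,5) (1,5) (1,5) (1,5)
That's 6 distinct rows out of 32 strategies.

6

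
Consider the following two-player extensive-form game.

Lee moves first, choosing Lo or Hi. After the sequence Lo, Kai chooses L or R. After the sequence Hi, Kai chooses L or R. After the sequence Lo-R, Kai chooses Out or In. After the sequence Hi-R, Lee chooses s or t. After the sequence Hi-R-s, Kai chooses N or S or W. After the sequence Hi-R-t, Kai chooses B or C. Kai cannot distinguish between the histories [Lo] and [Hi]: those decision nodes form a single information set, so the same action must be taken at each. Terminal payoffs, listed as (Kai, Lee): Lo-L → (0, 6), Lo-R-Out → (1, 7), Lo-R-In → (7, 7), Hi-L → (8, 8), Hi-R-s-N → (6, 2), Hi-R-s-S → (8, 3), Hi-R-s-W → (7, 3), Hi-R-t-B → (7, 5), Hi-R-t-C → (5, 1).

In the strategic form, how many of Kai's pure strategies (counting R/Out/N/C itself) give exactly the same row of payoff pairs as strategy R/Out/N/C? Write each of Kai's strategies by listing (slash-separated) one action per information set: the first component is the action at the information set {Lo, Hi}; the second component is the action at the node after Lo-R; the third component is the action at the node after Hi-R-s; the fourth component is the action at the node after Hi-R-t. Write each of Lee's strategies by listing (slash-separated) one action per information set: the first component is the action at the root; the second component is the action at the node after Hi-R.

1

Row for R/Out/N/C (columns Lo/s, Lo/t, Hi/s, Hi/t): (1,7) (1,7) (6,2) (5,1).
Every one of Kai's information sets is on the play path for some reply by Lee when Kai follows R/Out/N/C.
Changing the action at any of them therefore changes at least one column, so only R/Out/N/C itself gives this row.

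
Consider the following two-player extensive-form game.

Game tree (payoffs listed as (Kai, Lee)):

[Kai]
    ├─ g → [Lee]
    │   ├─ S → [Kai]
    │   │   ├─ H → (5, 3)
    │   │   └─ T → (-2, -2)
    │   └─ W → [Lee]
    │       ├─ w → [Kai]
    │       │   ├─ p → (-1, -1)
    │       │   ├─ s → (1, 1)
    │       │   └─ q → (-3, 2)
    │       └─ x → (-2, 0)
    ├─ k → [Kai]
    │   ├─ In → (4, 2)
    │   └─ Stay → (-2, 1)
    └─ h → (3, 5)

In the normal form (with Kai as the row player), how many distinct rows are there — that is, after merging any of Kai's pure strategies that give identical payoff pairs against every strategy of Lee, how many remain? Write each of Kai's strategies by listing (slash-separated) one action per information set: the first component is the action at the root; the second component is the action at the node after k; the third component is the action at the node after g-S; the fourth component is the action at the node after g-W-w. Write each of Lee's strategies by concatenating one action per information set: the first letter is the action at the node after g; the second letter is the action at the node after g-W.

9

Kai has 36 pure strategies: g/In/H/p, g/In/H/s, g/In/H/q, g/In/T/p, g/In/T/s, g/In/T/q, g/Stay/H/p, g/Stay/H/s, g/Stay/H/q, g/Stay/T/p, g/Stay/T/s, g/Stay/T/q, k/In/H/p, k/In/H/s, k/In/H/q, k/In/T/p, k/In/T/s, k/In/T/q, k/Stay/H/p, k/Stay/H/s, k/Stay/H/q, k/Stay/T/p, k/Stay/T/s, k/Stay/T/q, h/In/H/p, h/In/H/s, h/In/H/q, h/In/T/p, h/In/T/s, h/In/T/q, h/Stay/H/p, h/Stay/H/s, h/Stay/H/q, h/Stay/T/p, h/Stay/T/s, h/Stay/T/q. Columns: Sw, Sx, Ww, Wx.
{g/In/H/p, g/Stay/H/p} → row (5,3) (5,3) (-1,-1) (-2,0)
{g/In/H/s, g/Stay/H/s} → row (5,3) (5,3) (1,1) (-2,0)
{g/In/H/q, g/Stay/H/q} → row (5,3) (5,3) (-3,2) (-2,0)
{g/In/T/p, g/Stay/T/p} → row (-2,-2) (-2,-2) (-1,-1) (-2,0)
{g/In/T/s, g/Stay/T/s} → row (-2,-2) (-2,-2) (1,1) (-2,0)
{g/In/T/q, g/Stay/T/q} → row (-2,-2) (-2,-2) (-3,2) (-2,0)
{k/In/H/p, k/In/H/s, k/In/H/q, k/In/T/p, k/In/T/s, k/In/T/q} → row (4,2) (4,2) (4,2) (4,2)
{k/Stay/H/p, k/Stay/H/s, k/Stay/H/q, k/Stay/T/p, k/Stay/T/s, k/Stay/T/q} → row (-2,1) (-2,1) (-2,1) (-2,1)
{h/In/H/p, h/In/H/s, h/In/H/q, h/In/T/p, h/In/T/s, h/In/T/q, h/Stay/H/p, h/Stay/H/s, h/Stay/H/q, h/Stay/T/p, h/Stay/T/s, h/Stay/T/q} → row (3,5) (3,5) (3,5) (3,5)
That's 9 distinct rows out of 36 strategies.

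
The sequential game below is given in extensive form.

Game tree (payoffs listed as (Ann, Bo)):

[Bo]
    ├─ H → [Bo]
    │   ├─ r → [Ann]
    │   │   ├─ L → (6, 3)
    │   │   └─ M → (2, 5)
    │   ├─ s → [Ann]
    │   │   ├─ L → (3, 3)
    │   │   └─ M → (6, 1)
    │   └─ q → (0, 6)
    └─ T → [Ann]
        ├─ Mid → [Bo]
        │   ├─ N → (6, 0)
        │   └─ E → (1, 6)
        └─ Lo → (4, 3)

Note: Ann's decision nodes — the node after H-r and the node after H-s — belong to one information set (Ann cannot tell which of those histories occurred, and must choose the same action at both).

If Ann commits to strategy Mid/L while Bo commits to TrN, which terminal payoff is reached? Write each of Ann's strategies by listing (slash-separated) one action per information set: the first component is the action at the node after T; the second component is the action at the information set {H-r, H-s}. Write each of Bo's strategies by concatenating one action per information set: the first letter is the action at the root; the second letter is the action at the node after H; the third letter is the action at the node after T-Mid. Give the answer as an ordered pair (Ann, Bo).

Trace the play path from the root:
  Bo plays T
  Ann plays Mid at [T]
  Bo plays N at [T-Mid]
→ terminal payoff (6, 0).
(Ann's choice at the information set {H-r, H-s} is never reached on this path, so it doesn't affect the outcome.)

(6, 0)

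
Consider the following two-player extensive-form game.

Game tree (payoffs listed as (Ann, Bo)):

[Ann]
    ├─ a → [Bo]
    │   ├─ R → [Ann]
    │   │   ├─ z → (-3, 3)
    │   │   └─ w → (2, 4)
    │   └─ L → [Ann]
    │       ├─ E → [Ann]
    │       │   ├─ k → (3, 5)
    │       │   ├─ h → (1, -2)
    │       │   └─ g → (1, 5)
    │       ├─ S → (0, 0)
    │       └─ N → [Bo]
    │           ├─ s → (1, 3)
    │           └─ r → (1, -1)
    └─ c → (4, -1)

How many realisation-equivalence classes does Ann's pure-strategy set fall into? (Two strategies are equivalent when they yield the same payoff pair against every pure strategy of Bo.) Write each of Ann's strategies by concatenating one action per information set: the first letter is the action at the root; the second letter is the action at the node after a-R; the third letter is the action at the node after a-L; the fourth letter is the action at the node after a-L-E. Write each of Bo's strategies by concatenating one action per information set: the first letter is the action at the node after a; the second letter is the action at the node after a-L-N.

11

Ann has 36 pure strategies: azEk, azEh, azEg, azSk, azSh, azSg, azNk, azNh, azNg, awEk, awEh, awEg, awSk, awSh, awSg, awNk, awNh, awNg, czEk, czEh, czEg, czSk, czSh, czSg, czNk, czNh, czNg, cwEk, cwEh, cwEg, cwSk, cwSh, cwSg, cwNk, cwNh, cwNg. Columns: Rs, Rr, Ls, Lr.
{azEk} → row (-3,3) (-3,3) (3,5) (3,5)
{azEh} → row (-3,3) (-3,3) (1,-2) (1,-2)
{azEg} → row (-3,3) (-3,3) (1,5) (1,5)
{azSk, azSh, azSg} → row (-3,3) (-3,3) (0,0) (0,0)
{azNk, azNh, azNg} → row (-3,3) (-3,3) (1,3) (1,-1)
{awEk} → row (2,4) (2,4) (3,5) (3,5)
{awEh} → row (2,4) (2,4) (1,-2) (1,-2)
{awEg} → row (2,4) (2,4) (1,5) (1,5)
{awSk, awSh, awSg} → row (2,4) (2,4) (0,0) (0,0)
{awNk, awNh, awNg} → row (2,4) (2,4) (1,3) (1,-1)
{czEk, czEh, czEg, czSk, czSh, czSg, czNk, czNh, czNg, cwEk, cwEh, cwEg, cwSk, cwSh, cwSg, cwNk, cwNh, cwNg} → row (4,-1) (4,-1) (4,-1) (4,-1)
That's 11 distinct rows out of 36 strategies.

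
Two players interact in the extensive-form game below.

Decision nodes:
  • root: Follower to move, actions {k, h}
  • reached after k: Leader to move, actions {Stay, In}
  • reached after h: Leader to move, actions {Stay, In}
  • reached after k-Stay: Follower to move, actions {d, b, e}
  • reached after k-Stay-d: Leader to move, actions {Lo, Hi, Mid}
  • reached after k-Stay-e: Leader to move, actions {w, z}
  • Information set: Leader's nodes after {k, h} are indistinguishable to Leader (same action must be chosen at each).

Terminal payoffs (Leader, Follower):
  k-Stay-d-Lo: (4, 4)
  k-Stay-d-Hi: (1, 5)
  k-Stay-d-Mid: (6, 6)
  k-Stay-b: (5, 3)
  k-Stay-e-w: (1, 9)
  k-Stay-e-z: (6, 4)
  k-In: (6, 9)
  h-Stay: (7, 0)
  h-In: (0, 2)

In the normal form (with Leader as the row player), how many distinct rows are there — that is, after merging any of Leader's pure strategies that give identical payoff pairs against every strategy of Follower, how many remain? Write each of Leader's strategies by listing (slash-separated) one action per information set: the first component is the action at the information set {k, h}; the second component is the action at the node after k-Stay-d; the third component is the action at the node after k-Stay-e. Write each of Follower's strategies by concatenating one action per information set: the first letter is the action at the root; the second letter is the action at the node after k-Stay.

7

Leader has 12 pure strategies: Stay/Lo/w, Stay/Lo/z, Stay/Hi/w, Stay/Hi/z, Stay/Mid/w, Stay/Mid/z, In/Lo/w, In/Lo/z, In/Hi/w, In/Hi/z, In/Mid/w, In/Mid/z. Columns: kd, kb, ke, hd, hb, he.
{Stay/Lo/w} → row (4,4) (5,3) (1,9) (7,0) (7,0) (7,0)
{Stay/Lo/z} → row (4,4) (5,3) (6,4) (7,0) (7,0) (7,0)
{Stay/Hi/w} → row (1,5) (5,3) (1,9) (7,0) (7,0) (7,0)
{Stay/Hi/z} → row (1,5) (5,3) (6,4) (7,0) (7,0) (7,0)
{Stay/Mid/w} → row (6,6) (5,3) (1,9) (7,0) (7,0) (7,0)
{Stay/Mid/z} → row (6,6) (5,3) (6,4) (7,0) (7,0) (7,0)
{In/Lo/w, In/Lo/z, In/Hi/w, In/Hi/z, In/Mid/w, In/Mid/z} → row (6,9) (6,9) (6,9) (0,2) (0,2) (0,2)
That's 7 distinct rows out of 12 strategies.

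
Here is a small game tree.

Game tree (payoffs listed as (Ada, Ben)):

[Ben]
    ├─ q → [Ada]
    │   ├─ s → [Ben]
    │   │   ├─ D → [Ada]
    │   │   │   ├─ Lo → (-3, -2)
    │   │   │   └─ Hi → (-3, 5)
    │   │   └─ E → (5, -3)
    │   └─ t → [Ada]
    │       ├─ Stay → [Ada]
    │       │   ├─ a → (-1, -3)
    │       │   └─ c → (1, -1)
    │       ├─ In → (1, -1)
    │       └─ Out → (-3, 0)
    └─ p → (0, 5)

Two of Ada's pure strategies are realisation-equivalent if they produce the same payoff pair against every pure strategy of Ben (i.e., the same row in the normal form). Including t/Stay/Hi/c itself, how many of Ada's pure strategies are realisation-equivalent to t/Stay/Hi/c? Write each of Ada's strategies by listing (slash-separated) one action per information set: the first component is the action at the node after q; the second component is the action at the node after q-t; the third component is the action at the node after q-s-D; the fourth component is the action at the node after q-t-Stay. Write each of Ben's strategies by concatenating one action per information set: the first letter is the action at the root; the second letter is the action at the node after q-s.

6

Row for t/Stay/Hi/c (columns qD, qE, pD, pE): (1,-1) (1,-1) (0,5) (0,5).
Under t/Stay/Hi/c, Ada's choice at the node after q-s-D can never be reached regardless of what Ben does, so varying those choices leaves every outcome unchanged.
Holding the reachable choices fixed and varying the unreachable one freely already gives 2 equivalent strategies.
Checking the remaining rows, t/In/Lo/a, t/In/Lo/c, t/In/Hi/a, t/In/Hi/c also happen to give the same payoffs in every column, bringing the total to 6: t/Stay/Lo/c, t/Stay/Hi/c, t/In/Lo/a, t/In/Lo/c, t/In/Hi/a, t/In/Hi/c.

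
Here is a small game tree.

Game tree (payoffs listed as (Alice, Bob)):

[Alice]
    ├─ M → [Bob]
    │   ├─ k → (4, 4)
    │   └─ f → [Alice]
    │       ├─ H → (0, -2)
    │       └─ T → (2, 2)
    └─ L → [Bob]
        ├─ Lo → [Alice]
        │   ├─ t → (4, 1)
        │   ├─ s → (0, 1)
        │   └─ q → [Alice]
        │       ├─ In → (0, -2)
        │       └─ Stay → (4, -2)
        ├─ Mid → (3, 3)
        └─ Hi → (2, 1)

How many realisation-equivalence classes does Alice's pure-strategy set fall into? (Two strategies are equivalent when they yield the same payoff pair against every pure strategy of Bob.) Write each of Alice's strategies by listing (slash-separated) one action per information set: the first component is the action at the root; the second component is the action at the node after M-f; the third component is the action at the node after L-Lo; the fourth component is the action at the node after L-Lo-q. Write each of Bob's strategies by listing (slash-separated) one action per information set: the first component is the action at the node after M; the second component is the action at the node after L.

Alice has 24 pure strategies: M/H/t/In, M/H/t/Stay, M/H/s/In, M/H/s/Stay, M/H/q/In, M/H/q/Stay, M/T/t/In, M/T/t/Stay, M/T/s/In, M/T/s/Stay, M/T/q/In, M/T/q/Stay, L/H/t/In, L/H/t/Stay, L/H/s/In, L/H/s/Stay, L/H/q/In, L/H/q/Stay, L/T/t/In, L/T/t/Stay, L/T/s/In, L/T/s/Stay, L/T/q/In, L/T/q/Stay. Columns: k/Lo, k/Mid, k/Hi, f/Lo, f/Mid, f/Hi.
{M/H/t/In, M/H/t/Stay, M/H/s/In, M/H/s/Stay, M/H/q/In, M/H/q/Stay} → row (4,4) (4,4) (4,4) (0,-2) (0,-2) (0,-2)
{M/T/t/In, M/T/t/Stay, M/T/s/In, M/T/s/Stay, M/T/q/In, M/T/q/Stay} → row (4,4) (4,4) (4,4) (2,2) (2,2) (2,2)
{L/H/t/In, L/H/t/Stay, L/T/t/In, L/T/t/Stay} → row (4,1) (3,3) (2,1) (4,1) (3,3) (2,1)
{L/H/s/In, L/H/s/Stay, L/T/s/In, L/T/s/Stay} → row (0,1) (3,3) (2,1) (0,1) (3,3) (2,1)
{L/H/q/In, L/T/q/In} → row (0,-2) (3,3) (2,1) (0,-2) (3,3) (2,1)
{L/H/q/Stay, L/T/q/Stay} → row (4,-2) (3,3) (2,1) (4,-2) (3,3) (2,1)
That's 6 distinct rows out of 24 strategies.

6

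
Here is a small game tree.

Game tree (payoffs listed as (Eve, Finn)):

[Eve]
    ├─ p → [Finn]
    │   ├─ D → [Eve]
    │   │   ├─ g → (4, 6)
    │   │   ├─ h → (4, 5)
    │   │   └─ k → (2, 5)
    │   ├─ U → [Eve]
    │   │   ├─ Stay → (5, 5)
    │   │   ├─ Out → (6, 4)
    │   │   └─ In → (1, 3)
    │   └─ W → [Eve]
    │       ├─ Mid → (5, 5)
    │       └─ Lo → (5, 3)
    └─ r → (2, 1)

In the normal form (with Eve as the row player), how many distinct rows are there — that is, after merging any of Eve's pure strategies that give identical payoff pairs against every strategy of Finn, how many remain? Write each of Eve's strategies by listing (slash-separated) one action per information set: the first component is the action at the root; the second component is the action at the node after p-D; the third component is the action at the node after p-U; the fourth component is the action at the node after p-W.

19

Eve has 36 pure strategies: p/g/Stay/Mid, p/g/Stay/Lo, p/g/Out/Mid, p/g/Out/Lo, p/g/In/Mid, p/g/In/Lo, p/h/Stay/Mid, p/h/Stay/Lo, p/h/Out/Mid, p/h/Out/Lo, p/h/In/Mid, p/h/In/Lo, p/k/Stay/Mid, p/k/Stay/Lo, p/k/Out/Mid, p/k/Out/Lo, p/k/In/Mid, p/k/In/Lo, r/g/Stay/Mid, r/g/Stay/Lo, r/g/Out/Mid, r/g/Out/Lo, r/g/In/Mid, r/g/In/Lo, r/h/Stay/Mid, r/h/Stay/Lo, r/h/Out/Mid, r/h/Out/Lo, r/h/In/Mid, r/h/In/Lo, r/k/Stay/Mid, r/k/Stay/Lo, r/k/Out/Mid, r/k/Out/Lo, r/k/In/Mid, r/k/In/Lo. Columns: D, U, W.
{p/g/Stay/Mid} → row (4,6) (5,5) (5,5)
{p/g/Stay/Lo} → row (4,6) (5,5) (5,3)
{p/g/Out/Mid} → row (4,6) (6,4) (5,5)
{p/g/Out/Lo} → row (4,6) (6,4) (5,3)
{p/g/In/Mid} → row (4,6) (1,3) (5,5)
{p/g/In/Lo} → row (4,6) (1,3) (5,3)
{p/h/Stay/Mid} → row (4,5) (5,5) (5,5)
{p/h/Stay/Lo} → row (4,5) (5,5) (5,3)
{p/h/Out/Mid} → row (4,5) (6,4) (5,5)
{p/h/Out/Lo} → row (4,5) (6,4) (5,3)
{p/h/In/Mid} → row (4,5) (1,3) (5,5)
{p/h/In/Lo} → row (4,5) (1,3) (5,3)
{p/k/Stay/Mid} → row (2,5) (5,5) (5,5)
{p/k/Stay/Lo} → row (2,5) (5,5) (5,3)
{p/k/Out/Mid} → row (2,5) (6,4) (5,5)
{p/k/Out/Lo} → row (2,5) (6,4) (5,3)
{p/k/In/Mid} → row (2,5) (1,3) (5,5)
{p/k/In/Lo} → row (2,5) (1,3) (5,3)
{r/g/Stay/Mid, r/g/Stay/Lo, r/g/Out/Mid, r/g/Out/Lo, r/g/In/Mid, r/g/In/Lo, r/h/Stay/Mid, r/h/Stay/Lo, r/h/Out/Mid, r/h/Out/Lo, r/h/In/Mid, r/h/In/Lo, r/k/Stay/Mid, r/k/Stay/Lo, r/k/Out/Mid, r/k/Out/Lo, r/k/In/Mid, r/k/In/Lo} → row (2,1) (2,1) (2,1)
That's 19 distinct rows out of 36 strategies.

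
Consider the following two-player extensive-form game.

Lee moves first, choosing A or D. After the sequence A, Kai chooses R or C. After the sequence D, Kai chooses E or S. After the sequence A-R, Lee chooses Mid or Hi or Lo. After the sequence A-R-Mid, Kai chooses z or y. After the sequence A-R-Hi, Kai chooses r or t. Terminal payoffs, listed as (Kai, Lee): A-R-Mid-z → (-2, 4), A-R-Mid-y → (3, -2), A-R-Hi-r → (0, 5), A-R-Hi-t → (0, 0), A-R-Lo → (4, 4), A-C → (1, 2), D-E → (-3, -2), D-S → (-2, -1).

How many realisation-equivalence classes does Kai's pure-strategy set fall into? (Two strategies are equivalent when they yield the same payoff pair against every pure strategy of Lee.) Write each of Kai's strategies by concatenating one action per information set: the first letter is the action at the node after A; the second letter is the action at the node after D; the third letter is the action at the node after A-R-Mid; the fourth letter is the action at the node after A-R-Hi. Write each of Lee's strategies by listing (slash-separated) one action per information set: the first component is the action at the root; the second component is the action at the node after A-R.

10

Kai has 16 pure strategies: REzr, REzt, REyr, REyt, RSzr, RSzt, RSyr, RSyt, CEzr, CEzt, CEyr, CEyt, CSzr, CSzt, CSyr, CSyt. Columns: A/Mid, A/Hi, A/Lo, D/Mid, D/Hi, D/Lo.
{REzr} → row (-2,4) (0,5) (4,4) (-3,-2) (-3,-2) (-3,-2)
{REzt} → row (-2,4) (0,0) (4,4) (-3,-2) (-3,-2) (-3,-2)
{REyr} → row (3,-2) (0,5) (4,4) (-3,-2) (-3,-2) (-3,-2)
{REyt} → row (3,-2) (0,0) (4,4) (-3,-2) (-3,-2) (-3,-2)
{RSzr} → row (-2,4) (0,5) (4,4) (-2,-1) (-2,-1) (-2,-1)
{RSzt} → row (-2,4) (0,0) (4,4) (-2,-1) (-2,-1) (-2,-1)
{RSyr} → row (3,-2) (0,5) (4,4) (-2,-1) (-2,-1) (-2,-1)
{RSyt} → row (3,-2) (0,0) (4,4) (-2,-1) (-2,-1) (-2,-1)
{CEzr, CEzt, CEyr, CEyt} → row (1,2) (1,2) (1,2) (-3,-2) (-3,-2) (-3,-2)
{CSzr, CSzt, CSyr, CSyt} → row (1,2) (1,2) (1,2) (-2,-1) (-2,-1) (-2,-1)
That's 10 distinct rows out of 16 strategies.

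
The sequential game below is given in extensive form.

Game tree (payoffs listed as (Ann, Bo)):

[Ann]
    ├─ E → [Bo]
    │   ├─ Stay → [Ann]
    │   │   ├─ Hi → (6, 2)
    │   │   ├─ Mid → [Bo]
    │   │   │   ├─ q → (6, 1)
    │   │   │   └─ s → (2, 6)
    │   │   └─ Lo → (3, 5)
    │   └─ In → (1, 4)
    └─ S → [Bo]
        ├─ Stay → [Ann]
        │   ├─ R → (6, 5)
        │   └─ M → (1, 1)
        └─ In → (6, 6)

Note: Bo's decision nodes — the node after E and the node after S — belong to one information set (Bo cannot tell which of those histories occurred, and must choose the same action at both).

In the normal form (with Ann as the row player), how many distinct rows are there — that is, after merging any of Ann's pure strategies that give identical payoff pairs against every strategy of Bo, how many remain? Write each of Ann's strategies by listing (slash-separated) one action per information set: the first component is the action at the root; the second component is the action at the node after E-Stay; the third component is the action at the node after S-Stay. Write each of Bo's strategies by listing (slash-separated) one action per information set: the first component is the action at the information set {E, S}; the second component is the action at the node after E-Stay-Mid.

Ann has 12 pure strategies: E/Hi/R, E/Hi/M, E/Mid/R, E/Mid/M, E/Lo/R, E/Lo/M, S/Hi/R, S/Hi/M, S/Mid/R, S/Mid/M, S/Lo/R, S/Lo/M. Columns: Stay/q, Stay/s, In/q, In/s.
{E/Hi/R, E/Hi/M} → row (6,2) (6,2) (1,4) (1,4)
{E/Mid/R, E/Mid/M} → row (6,1) (2,6) (1,4) (1,4)
{E/Lo/R, E/Lo/M} → row (3,5) (3,5) (1,4) (1,4)
{S/Hi/R, S/Mid/R, S/Lo/R} → row (6,5) (6,5) (6,6) (6,6)
{S/Hi/M, S/Mid/M, S/Lo/M} → row (1,1) (1,1) (6,6) (6,6)
That's 5 distinct rows out of 12 strategies.

5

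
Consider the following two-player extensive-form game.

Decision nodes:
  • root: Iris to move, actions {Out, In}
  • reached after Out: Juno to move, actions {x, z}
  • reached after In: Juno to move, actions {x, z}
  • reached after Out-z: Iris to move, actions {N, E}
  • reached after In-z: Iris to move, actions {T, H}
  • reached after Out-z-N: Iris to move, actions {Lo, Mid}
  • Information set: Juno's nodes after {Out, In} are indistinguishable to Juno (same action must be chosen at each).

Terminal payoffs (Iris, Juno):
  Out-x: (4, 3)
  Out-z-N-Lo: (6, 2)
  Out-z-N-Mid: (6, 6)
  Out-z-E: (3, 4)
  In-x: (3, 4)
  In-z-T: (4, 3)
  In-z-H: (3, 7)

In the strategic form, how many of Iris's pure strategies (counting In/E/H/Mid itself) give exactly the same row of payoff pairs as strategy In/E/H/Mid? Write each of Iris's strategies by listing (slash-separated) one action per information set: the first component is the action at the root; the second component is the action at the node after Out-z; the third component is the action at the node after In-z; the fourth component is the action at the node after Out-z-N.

4

Row for In/E/H/Mid (columns x, z): (3,4) (3,7).
Under In/E/H/Mid, Iris's choice at the node after Out-z and at the node after Out-z-N can never be reached regardless of what Juno does, so varying those choices leaves every outcome unchanged.
Holding the reachable choices fixed and varying the unreachable ones freely already gives 2 × 2 = 4 equivalent strategies.
No other strategy reproduces this row, so those 4 are the full class: In/N/H/Lo, In/N/H/Mid, In/E/H/Lo, In/E/H/Mid.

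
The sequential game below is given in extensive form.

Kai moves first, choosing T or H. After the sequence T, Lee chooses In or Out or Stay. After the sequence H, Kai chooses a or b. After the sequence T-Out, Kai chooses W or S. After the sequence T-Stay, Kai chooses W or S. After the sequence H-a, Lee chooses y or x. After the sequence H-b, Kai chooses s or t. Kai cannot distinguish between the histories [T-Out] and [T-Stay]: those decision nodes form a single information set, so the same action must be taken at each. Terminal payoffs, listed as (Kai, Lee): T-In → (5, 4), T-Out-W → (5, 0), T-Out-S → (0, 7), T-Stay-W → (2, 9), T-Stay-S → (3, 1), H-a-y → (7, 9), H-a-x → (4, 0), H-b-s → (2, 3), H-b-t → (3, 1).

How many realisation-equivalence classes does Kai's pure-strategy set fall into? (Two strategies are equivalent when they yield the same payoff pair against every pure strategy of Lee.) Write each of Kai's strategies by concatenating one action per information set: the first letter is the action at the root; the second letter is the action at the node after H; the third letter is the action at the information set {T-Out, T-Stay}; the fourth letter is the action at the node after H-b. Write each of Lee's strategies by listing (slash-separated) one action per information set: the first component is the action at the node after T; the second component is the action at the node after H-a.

Kai has 16 pure strategies: TaWs, TaWt, TaSs, TaSt, TbWs, TbWt, TbSs, TbSt, HaWs, HaWt, HaSs, HaSt, HbWs, HbWt, HbSs, HbSt. Columns: In/y, In/x, Out/y, Out/x, Stay/y, Stay/x.
{TaWs, TaWt, TbWs, TbWt} → row (5,4) (5,4) (5,0) (5,0) (2,9) (2,9)
{TaSs, TaSt, TbSs, TbSt} → row (5,4) (5,4) (0,7) (0,7) (3,1) (3,1)
{HaWs, HaWt, HaSs, HaSt} → row (7,9) (4,0) (7,9) (4,0) (7,9) (4,0)
{HbWs, HbSs} → row (2,3) (2,3) (2,3) (2,3) (2,3) (2,3)
{HbWt, HbSt} → row (3,1) (3,1) (3,1) (3,1) (3,1) (3,1)
That's 5 distinct rows out of 16 strategies.

5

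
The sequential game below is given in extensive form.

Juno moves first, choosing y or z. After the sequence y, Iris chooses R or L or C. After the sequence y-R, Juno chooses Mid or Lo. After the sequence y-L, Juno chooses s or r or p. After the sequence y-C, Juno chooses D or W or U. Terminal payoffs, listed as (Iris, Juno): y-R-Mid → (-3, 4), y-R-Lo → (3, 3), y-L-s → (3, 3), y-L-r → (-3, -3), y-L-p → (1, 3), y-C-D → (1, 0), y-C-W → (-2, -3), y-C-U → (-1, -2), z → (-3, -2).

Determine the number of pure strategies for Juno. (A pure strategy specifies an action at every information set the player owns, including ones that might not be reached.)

Juno owns the root with actions {y, z} — two choices.
Juno owns the node after y-R with actions {Mid, Lo} — two choices.
Juno owns the node after y-L with actions {s, r, p} — three choices.
Juno owns the node after y-C with actions {D, W, U} — three choices.
A pure strategy fixes one action at each information set independently, so the count is the product 2 × 2 × 3 × 3 = 36.
(For reference, Iris has 3 pure strategies, giving a 36×3 normal-form matrix.)

36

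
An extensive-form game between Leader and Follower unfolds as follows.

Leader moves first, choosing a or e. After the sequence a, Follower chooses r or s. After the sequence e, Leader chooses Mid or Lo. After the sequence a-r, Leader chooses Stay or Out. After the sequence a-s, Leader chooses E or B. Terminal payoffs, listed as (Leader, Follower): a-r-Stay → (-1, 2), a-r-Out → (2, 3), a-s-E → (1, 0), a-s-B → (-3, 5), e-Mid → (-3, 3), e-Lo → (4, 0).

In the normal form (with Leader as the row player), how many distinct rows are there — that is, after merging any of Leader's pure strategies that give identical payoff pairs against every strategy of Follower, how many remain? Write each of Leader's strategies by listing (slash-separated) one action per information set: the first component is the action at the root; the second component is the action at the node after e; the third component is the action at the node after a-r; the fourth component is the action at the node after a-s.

6

Leader has 16 pure strategies: a/Mid/Stay/E, a/Mid/Stay/B, a/Mid/Out/E, a/Mid/Out/B, a/Lo/Stay/E, a/Lo/Stay/B, a/Lo/Out/E, a/Lo/Out/B, e/Mid/Stay/E, e/Mid/Stay/B, e/Mid/Out/E, e/Mid/Out/B, e/Lo/Stay/E, e/Lo/Stay/B, e/Lo/Out/E, e/Lo/Out/B. Columns: r, s.
{a/Mid/Stay/E, a/Lo/Stay/E} → row (-1,2) (1,0)
{a/Mid/Stay/B, a/Lo/Stay/B} → row (-1,2) (-3,5)
{a/Mid/Out/E, a/Lo/Out/E} → row (2,3) (1,0)
{a/Mid/Out/B, a/Lo/Out/B} → row (2,3) (-3,5)
{e/Mid/Stay/E, e/Mid/Stay/B, e/Mid/Out/E, e/Mid/Out/B} → row (-3,3) (-3,3)
{e/Lo/Stay/E, e/Lo/Stay/B, e/Lo/Out/E, e/Lo/Out/B} → row (4,0) (4,0)
That's 6 distinct rows out of 16 strategies.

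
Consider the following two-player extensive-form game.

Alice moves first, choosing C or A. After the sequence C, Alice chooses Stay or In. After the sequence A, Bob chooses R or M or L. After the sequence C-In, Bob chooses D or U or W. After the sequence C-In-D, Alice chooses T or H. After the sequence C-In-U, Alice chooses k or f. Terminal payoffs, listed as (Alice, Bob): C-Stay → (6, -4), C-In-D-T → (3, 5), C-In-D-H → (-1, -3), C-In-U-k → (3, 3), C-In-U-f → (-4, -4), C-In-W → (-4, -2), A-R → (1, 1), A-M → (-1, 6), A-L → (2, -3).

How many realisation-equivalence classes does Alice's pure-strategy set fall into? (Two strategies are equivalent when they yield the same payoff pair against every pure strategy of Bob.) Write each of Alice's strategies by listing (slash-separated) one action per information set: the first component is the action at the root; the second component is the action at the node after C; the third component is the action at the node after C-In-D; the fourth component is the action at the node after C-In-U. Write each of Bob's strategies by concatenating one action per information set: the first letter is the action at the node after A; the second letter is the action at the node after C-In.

6

Alice has 16 pure strategies: C/Stay/T/k, C/Stay/T/f, C/Stay/H/k, C/Stay/H/f, C/In/T/k, C/In/T/f, C/In/H/k, C/In/H/f, A/Stay/T/k, A/Stay/T/f, A/Stay/H/k, A/Stay/H/f, A/In/T/k, A/In/T/f, A/In/H/k, A/In/H/f. Columns: RD, RU, RW, MD, MU, MW, LD, LU, LW.
{C/Stay/T/k, C/Stay/T/f, C/Stay/H/k, C/Stay/H/f} → row (6,-4) (6,-4) (6,-4) (6,-4) (6,-4) (6,-4) (6,-4) (6,-4) (6,-4)
{C/In/T/k} → row (3,5) (3,3) (-4,-2) (3,5) (3,3) (-4,-2) (3,5) (3,3) (-4,-2)
{C/In/T/f} → row (3,5) (-4,-4) (-4,-2) (3,5) (-4,-4) (-4,-2) (3,5) (-4,-4) (-4,-2)
{C/In/H/k} → row (-1,-3) (3,3) (-4,-2) (-1,-3) (3,3) (-4,-2) (-1,-3) (3,3) (-4,-2)
{C/In/H/f} → row (-1,-3) (-4,-4) (-4,-2) (-1,-3) (-4,-4) (-4,-2) (-1,-3) (-4,-4) (-4,-2)
{A/Stay/T/k, A/Stay/T/f, A/Stay/H/k, A/Stay/H/f, A/In/T/k, A/In/T/f, A/In/H/k, A/In/H/f} → row (1,1) (1,1) (1,1) (-1,6) (-1,6) (-1,6) (2,-3) (2,-3) (2,-3)
That's 6 distinct rows out of 16 strategies.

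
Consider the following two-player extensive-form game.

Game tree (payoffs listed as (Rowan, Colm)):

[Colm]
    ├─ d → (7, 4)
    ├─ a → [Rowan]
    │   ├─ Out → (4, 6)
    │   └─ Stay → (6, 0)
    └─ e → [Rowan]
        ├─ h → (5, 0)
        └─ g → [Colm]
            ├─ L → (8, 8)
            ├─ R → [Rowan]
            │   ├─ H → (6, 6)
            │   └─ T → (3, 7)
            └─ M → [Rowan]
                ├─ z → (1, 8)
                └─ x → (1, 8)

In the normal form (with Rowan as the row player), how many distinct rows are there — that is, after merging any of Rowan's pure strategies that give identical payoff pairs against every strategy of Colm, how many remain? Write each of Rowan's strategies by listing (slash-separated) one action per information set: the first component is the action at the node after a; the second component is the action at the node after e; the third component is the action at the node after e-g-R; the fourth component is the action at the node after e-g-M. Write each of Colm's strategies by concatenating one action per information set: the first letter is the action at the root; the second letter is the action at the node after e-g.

6

Rowan has 16 pure strategies: Out/h/H/z, Out/h/H/x, Out/h/T/z, Out/h/T/x, Out/g/H/z, Out/g/H/x, Out/g/T/z, Out/g/T/x, Stay/h/H/z, Stay/h/H/x, Stay/h/T/z, Stay/h/T/x, Stay/g/H/z, Stay/g/H/x, Stay/g/T/z, Stay/g/T/x. Columns: dL, dR, dM, aL, aR, aM, eL, eR, eM.
{Out/h/H/z, Out/h/H/x, Out/h/T/z, Out/h/T/x} → row (7,4) (7,4) (7,4) (4,6) (4,6) (4,6) (5,0) (5,0) (5,0)
{Out/g/H/z, Out/g/H/x} → row (7,4) (7,4) (7,4) (4,6) (4,6) (4,6) (8,8) (6,6) (1,8)
{Out/g/T/z, Out/g/T/x} → row (7,4) (7,4) (7,4) (4,6) (4,6) (4,6) (8,8) (3,7) (1,8)
{Stay/h/H/z, Stay/h/H/x, Stay/h/T/z, Stay/h/T/x} → row (7,4) (7,4) (7,4) (6,0) (6,0) (6,0) (5,0) (5,0) (5,0)
{Stay/g/H/z, Stay/g/H/x} → row (7,4) (7,4) (7,4) (6,0) (6,0) (6,0) (8,8) (6,6) (1,8)
{Stay/g/T/z, Stay/g/T/x} → row (7,4) (7,4) (7,4) (6,0) (6,0) (6,0) (8,8) (3,7) (1,8)
That's 6 distinct rows out of 16 strategies.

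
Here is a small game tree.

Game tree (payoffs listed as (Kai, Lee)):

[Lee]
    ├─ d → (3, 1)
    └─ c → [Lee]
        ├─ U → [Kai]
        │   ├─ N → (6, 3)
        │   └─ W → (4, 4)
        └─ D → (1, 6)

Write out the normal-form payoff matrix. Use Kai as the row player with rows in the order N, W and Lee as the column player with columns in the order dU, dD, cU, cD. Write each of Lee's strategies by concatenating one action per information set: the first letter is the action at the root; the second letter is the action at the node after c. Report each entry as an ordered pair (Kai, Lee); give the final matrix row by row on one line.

N: (3,1) (3,1) (6,3) (1,6) | W: (3,1) (3,1) (4,4) (1,6)

           dU       dD       cU       cD
   N    (3,1)    (3,1)    (6,3)    (1,6)
   W    (3,1)    (3,1)    (4,4)    (1,6)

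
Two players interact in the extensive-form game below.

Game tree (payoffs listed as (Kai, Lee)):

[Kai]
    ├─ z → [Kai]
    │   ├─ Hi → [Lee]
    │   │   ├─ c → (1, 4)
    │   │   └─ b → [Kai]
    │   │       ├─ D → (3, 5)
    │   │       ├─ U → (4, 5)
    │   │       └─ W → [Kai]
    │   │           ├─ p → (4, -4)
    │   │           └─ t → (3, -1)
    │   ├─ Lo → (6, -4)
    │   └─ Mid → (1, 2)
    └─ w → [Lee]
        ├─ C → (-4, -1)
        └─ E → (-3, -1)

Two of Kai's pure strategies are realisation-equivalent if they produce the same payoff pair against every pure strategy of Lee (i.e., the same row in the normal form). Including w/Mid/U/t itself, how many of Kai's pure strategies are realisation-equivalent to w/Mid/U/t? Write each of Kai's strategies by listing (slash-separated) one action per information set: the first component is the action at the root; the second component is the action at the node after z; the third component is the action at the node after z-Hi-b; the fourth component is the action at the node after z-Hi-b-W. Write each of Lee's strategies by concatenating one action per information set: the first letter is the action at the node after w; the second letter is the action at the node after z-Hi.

Row for w/Mid/U/t (columns Cc, Cb, Ec, Eb): (-4,-1) (-4,-1) (-3,-1) (-3,-1).
Under w/Mid/U/t, Kai's choice at the node after z and at the node after z-Hi-b and at the node after z-Hi-b-W can never be reached regardless of what Lee does, so varying those choices leaves every outcome unchanged.
Holding the reachable choices fixed and varying the unreachable ones freely already gives 3 × 3 × 2 = 18 equivalent strategies.
No other strategy reproduces this row, so those 18 are the full class: w/Hi/D/p, w/Hi/D/t, w/Hi/U/p, w/Hi/U/t, w/Hi/W/p, w/Hi/W/t, w/Lo/D/p, w/Lo/D/t, w/Lo/U/p, w/Lo/U/t, w/Lo/W/p, w/Lo/W/t, w/Mid/D/p, w/Mid/D/t, w/Mid/U/p, w/Mid/U/t, w/Mid/W/p, w/Mid/W/t.

18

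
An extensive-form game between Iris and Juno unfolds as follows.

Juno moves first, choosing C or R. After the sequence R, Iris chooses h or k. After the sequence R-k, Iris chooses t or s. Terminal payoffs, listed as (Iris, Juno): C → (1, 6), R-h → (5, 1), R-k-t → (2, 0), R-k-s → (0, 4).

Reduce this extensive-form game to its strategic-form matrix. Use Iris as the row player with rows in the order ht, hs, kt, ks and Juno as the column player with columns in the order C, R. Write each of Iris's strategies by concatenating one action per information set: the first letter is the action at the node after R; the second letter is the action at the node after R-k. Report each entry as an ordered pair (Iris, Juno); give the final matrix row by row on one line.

ht: (1,6) (5,1) | hs: (1,6) (5,1) | kt: (1,6) (2,0) | ks: (1,6) (0,4)

Row ht: C→(1,6), R→(5,1)
Row hs: C→(1,6), R→(5,1)
Row kt: C→(1,6), R→(2,0)
Row ks: C→(1,6), R→(0,4)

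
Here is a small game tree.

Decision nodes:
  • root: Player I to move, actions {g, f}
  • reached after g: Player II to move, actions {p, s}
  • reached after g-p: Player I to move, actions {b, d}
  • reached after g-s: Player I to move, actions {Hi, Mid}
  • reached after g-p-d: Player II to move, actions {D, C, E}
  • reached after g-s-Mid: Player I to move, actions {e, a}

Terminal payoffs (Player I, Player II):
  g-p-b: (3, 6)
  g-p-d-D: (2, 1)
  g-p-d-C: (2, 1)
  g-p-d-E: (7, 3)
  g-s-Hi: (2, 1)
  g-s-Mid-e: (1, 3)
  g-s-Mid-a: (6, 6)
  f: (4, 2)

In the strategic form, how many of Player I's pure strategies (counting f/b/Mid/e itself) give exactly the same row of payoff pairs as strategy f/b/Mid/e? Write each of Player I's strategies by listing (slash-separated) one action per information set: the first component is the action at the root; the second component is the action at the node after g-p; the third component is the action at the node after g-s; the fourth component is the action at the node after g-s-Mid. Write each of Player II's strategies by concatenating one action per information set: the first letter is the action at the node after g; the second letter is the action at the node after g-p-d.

Row for f/b/Mid/e (columns pD, pC, pE, sD, sC, sE): (4,2) (4,2) (4,2) (4,2) (4,2) (4,2).
Under f/b/Mid/e, Player I's choice at the node after g-p and at the node after g-s and at the node after g-s-Mid can never be reached regardless of what Player II does, so varying those choices leaves every outcome unchanged.
Holding the reachable choices fixed and varying the unreachable ones freely already gives 2 × 2 × 2 = 8 equivalent strategies.
No other strategy reproduces this row, so those 8 are the full class: f/b/Hi/e, f/b/Hi/a, f/b/Mid/e, f/b/Mid/a, f/d/Hi/e, f/d/Hi/a, f/d/Mid/e, f/d/Mid/a.

8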